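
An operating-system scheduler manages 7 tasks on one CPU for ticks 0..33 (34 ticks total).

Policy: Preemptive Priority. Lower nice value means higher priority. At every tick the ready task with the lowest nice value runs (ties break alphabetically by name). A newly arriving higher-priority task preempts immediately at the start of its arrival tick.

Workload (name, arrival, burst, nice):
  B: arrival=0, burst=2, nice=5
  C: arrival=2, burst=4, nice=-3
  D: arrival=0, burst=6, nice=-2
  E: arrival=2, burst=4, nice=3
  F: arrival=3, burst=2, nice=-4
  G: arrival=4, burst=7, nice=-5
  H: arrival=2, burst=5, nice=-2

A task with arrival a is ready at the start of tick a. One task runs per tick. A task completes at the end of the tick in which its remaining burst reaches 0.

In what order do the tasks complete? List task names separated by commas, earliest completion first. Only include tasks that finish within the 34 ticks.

t=0: ready={B,D} → run D
t=1: ready={B,D} → run D
t=2: ready={B,C,D,E,H} → run C
t=3: ready={B,C,D,E,F,H} → run F
t=4: ready={B,C,D,E,F,G,H} → run G
t=5: ready={B,C,D,E,F,G,H} → run G
t=6: ready={B,C,D,E,F,G,H} → run G
t=7: ready={B,C,D,E,F,G,H} → run G
t=8: ready={B,C,D,E,F,G,H} → run G
t=9: ready={B,C,D,E,F,G,H} → run G
t=10: ready={B,C,D,E,F,G,H} → run G
t=11: ready={B,C,D,E,F,H} → run F
t=12: ready={B,C,D,E,H} → run C
t=13: ready={B,C,D,E,H} → run C
t=14: ready={B,C,D,E,H} → run C
t=15: ready={B,D,E,H} → run D
t=16: ready={B,D,E,H} → run D
t=17: ready={B,D,E,H} → run D
t=18: ready={B,D,E,H} → run D
t=19: ready={B,E,H} → run H
t=20: ready={B,E,H} → run H
t=21: ready={B,E,H} → run H
t=22: ready={B,E,H} → run H
t=23: ready={B,E,H} → run H
t=24: ready={B,E} → run E
t=25: ready={B,E} → run E
t=26: ready={B,E} → run E
t=27: ready={B,E} → run E
t=28: ready={B} → run B
t=29: ready={B} → run B
t=30: (idle)
t=31: (idle)
t=32: (idle)
t=33: (idle)

completion order = G, F, C, D, H, E, B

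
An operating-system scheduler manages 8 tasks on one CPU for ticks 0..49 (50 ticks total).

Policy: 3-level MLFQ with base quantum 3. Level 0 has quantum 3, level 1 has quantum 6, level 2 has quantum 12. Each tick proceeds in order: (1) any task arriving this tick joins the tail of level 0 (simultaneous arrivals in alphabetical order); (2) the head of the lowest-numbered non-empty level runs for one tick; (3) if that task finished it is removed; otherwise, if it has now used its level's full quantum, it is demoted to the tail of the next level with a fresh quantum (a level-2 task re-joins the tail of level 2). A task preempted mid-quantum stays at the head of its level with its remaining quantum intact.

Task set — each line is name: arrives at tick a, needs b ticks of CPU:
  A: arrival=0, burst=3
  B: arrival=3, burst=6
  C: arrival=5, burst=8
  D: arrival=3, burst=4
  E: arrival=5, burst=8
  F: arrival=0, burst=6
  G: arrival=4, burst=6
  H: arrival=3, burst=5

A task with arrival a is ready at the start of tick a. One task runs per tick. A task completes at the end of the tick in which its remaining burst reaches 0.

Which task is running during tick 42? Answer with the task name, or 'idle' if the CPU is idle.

t=0: L0/L1/L2 = AF/-/- → run A
t=1: L0/L1/L2 = AF/-/- → run A
t=2: L0/L1/L2 = AF/-/- → run A
t=3: L0/L1/L2 = FBDH/-/- → run F
t=4: L0/L1/L2 = FBDHG/-/- → run F
t=5: L0/L1/L2 = FBDHGCE/-/- → run F
t=6: L0/L1/L2 = BDHGCE/F/- → run B
t=7: L0/L1/L2 = BDHGCE/F/- → run B
t=8: L0/L1/L2 = BDHGCE/F/- → run B
t=9: L0/L1/L2 = DHGCE/FB/- → run D
t=10: L0/L1/L2 = DHGCE/FB/- → run D
t=11: L0/L1/L2 = DHGCE/FB/- → run D
t=12: L0/L1/L2 = HGCE/FBD/- → run H
t=13: L0/L1/L2 = HGCE/FBD/- → run H
t=14: L0/L1/L2 = HGCE/FBD/- → run H
t=15: L0/L1/L2 = GCE/FBDH/- → run G
t=16: L0/L1/L2 = GCE/FBDH/- → run G
t=17: L0/L1/L2 = GCE/FBDH/- → run G
t=18: L0/L1/L2 = CE/FBDHG/- → run C
t=19: L0/L1/L2 = CE/FBDHG/- → run C
t=20: L0/L1/L2 = CE/FBDHG/- → run C
t=21: L0/L1/L2 = E/FBDHGC/- → run E
t=22: L0/L1/L2 = E/FBDHGC/- → run E
t=23: L0/L1/L2 = E/FBDHGC/- → run E
t=24: L0/L1/L2 = -/FBDHGCE/- → run F
t=25: L0/L1/L2 = -/FBDHGCE/- → run F
t=26: L0/L1/L2 = -/FBDHGCE/- → run F
t=27: L0/L1/L2 = -/BDHGCE/- → run B
t=28: L0/L1/L2 = -/BDHGCE/- → run B
t=29: L0/L1/L2 = -/BDHGCE/- → run B
t=30: L0/L1/L2 = -/DHGCE/- → run D
t=31: L0/L1/L2 = -/HGCE/- → run H
t=32: L0/L1/L2 = -/HGCE/- → run H
t=33: L0/L1/L2 = -/GCE/- → run G
t=34: L0/L1/L2 = -/GCE/- → run G
t=35: L0/L1/L2 = -/GCE/- → run G
t=36: L0/L1/L2 = -/CE/- → run C
t=37: L0/L1/L2 = -/CE/- → run C
t=38: L0/L1/L2 = -/CE/- → run C
t=39: L0/L1/L2 = -/CE/- → run C
t=40: L0/L1/L2 = -/CE/- → run C
t=41: L0/L1/L2 = -/E/- → run E
t=42: L0/L1/L2 = -/E/- → run E
t=43: L0/L1/L2 = -/E/- → run E
t=44: L0/L1/L2 = -/E/- → run E
t=45: L0/L1/L2 = -/E/- → run E
t=46: (idle)
t=47: (idle)
t=48: (idle)
t=49: (idle)

running at tick 42 = E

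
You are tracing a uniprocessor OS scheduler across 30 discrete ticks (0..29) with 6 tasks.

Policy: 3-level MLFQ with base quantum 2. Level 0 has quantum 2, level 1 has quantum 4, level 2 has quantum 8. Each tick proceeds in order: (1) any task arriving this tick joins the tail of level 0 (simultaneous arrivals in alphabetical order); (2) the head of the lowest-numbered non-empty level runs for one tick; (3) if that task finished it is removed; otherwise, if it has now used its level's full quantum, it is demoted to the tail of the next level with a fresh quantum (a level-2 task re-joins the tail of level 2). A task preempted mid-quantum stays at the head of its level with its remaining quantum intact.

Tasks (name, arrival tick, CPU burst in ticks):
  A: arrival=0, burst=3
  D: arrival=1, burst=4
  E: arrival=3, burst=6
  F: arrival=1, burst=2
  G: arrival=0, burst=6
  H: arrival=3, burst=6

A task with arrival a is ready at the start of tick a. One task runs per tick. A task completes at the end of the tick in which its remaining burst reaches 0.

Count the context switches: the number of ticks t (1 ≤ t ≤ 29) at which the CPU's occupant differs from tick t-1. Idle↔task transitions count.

t=0: L0/L1/L2 = AG/-/- → run A
t=1: L0/L1/L2 = AGDF/-/- → run A
t=2: L0/L1/L2 = GDF/A/- → run G
t=3: L0/L1/L2 = GDFEH/A/- → run G
t=4: L0/L1/L2 = DFEH/AG/- → run D
t=5: L0/L1/L2 = DFEH/AG/- → run D
t=6: L0/L1/L2 = FEH/AGD/- → run F
t=7: L0/L1/L2 = FEH/AGD/- → run F
t=8: L0/L1/L2 = EH/AGD/- → run E
t=9: L0/L1/L2 = EH/AGD/- → run E
t=10: L0/L1/L2 = H/AGDE/- → run H
t=11: L0/L1/L2 = H/AGDE/- → run H
t=12: L0/L1/L2 = -/AGDEH/- → run A
t=13: L0/L1/L2 = -/GDEH/- → run G
t=14: L0/L1/L2 = -/GDEH/- → run G
t=15: L0/L1/L2 = -/GDEH/- → run G
t=16: L0/L1/L2 = -/GDEH/- → run G
t=17: L0/L1/L2 = -/DEH/- → run D
t=18: L0/L1/L2 = -/DEH/- → run D
t=19: L0/L1/L2 = -/EH/- → run E
t=20: L0/L1/L2 = -/EH/- → run E
t=21: L0/L1/L2 = -/EH/- → run E
t=22: L0/L1/L2 = -/EH/- → run E
t=23: L0/L1/L2 = -/H/- → run H
t=24: L0/L1/L2 = -/H/- → run H
t=25: L0/L1/L2 = -/H/- → run H
t=26: L0/L1/L2 = -/H/- → run H
t=27: (idle)
t=28: (idle)
t=29: (idle)

context switches = 11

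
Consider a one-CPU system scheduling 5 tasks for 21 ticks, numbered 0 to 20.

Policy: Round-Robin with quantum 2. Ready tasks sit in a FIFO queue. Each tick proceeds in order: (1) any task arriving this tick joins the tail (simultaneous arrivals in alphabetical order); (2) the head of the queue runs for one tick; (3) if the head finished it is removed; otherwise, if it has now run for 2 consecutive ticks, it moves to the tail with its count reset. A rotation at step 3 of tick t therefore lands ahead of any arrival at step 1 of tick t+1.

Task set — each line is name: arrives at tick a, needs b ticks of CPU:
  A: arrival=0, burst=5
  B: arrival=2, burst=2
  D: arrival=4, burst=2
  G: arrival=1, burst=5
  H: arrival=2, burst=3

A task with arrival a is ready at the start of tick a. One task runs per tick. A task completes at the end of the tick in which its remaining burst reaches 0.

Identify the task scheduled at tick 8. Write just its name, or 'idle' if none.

running at tick 8 = H

t=0: queue=[A] q_used=0 → run A
t=1: queue=[A,G] q_used=1 → run A
t=2: queue=[G,A,B,H] q_used=0 → run G
t=3: queue=[G,A,B,H] q_used=1 → run G
t=4: queue=[A,B,H,G,D] q_used=0 → run A
t=5: queue=[A,B,H,G,D] q_used=1 → run A
t=6: queue=[B,H,G,D,A] q_used=0 → run B
t=7: queue=[B,H,G,D,A] q_used=1 → run B
t=8: queue=[H,G,D,A] q_used=0 → run H
t=9: queue=[H,G,D,A] q_used=1 → run H
t=10: queue=[G,D,A,H] q_used=0 → run G
t=11: queue=[G,D,A,H] q_used=1 → run G
t=12: queue=[D,A,H,G] q_used=0 → run D
t=13: queue=[D,A,H,G] q_used=1 → run D
t=14: queue=[A,H,G] q_used=0 → run A
t=15: queue=[H,G] q_used=0 → run H
t=16: queue=[G] q_used=0 → run G
t=17: (idle)
t=18: (idle)
t=19: (idle)
t=20: (idle)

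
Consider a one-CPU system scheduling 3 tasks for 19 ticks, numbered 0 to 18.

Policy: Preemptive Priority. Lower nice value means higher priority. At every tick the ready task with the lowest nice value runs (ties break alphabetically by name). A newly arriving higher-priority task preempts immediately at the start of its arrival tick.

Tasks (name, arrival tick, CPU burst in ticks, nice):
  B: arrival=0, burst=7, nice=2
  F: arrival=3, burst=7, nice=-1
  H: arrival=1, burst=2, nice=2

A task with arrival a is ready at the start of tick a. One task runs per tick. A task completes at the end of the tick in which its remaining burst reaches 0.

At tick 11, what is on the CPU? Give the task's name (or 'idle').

running at tick 11 = B

t=0: ready={B} → run B
t=1: ready={B,H} → run B
t=2: ready={B,H} → run B
t=3: ready={B,F,H} → run F
t=4: ready={B,F,H} → run F
t=5: ready={B,F,H} → run F
t=6: ready={B,F,H} → run F
t=7: ready={B,F,H} → run F
t=8: ready={B,F,H} → run F
t=9: ready={B,F,H} → run F
t=10: ready={B,H} → run B
t=11: ready={B,H} → run B
t=12: ready={B,H} → run B
t=13: ready={B,H} → run B
t=14: ready={H} → run H
t=15: ready={H} → run H
t=16: (idle)
t=17: (idle)
t=18: (idle)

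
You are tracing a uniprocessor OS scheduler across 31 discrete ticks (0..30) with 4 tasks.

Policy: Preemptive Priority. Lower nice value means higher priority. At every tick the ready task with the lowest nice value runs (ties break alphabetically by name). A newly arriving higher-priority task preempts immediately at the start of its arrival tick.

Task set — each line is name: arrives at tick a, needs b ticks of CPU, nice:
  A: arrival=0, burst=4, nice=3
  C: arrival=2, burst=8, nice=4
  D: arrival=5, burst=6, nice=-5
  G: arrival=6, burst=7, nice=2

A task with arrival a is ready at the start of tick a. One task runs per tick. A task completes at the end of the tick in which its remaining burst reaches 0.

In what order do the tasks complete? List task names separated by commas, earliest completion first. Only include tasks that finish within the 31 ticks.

completion order = A, D, G, C

t=0: ready={A} → run A
t=1: ready={A} → run A
t=2: ready={A,C} → run A
t=3: ready={A,C} → run A
t=4: ready={C} → run C
t=5: ready={C,D} → run D
t=6: ready={C,D,G} → run D
t=7: ready={C,D,G} → run D
t=8: ready={C,D,G} → run D
t=9: ready={C,D,G} → run D
t=10: ready={C,D,G} → run D
t=11: ready={C,G} → run G
t=12: ready={C,G} → run G
t=13: ready={C,G} → run G
t=14: ready={C,G} → run G
t=15: ready={C,G} → run G
t=16: ready={C,G} → run G
t=17: ready={C,G} → run G
t=18: ready={C} → run C
t=19: ready={C} → run C
t=20: ready={C} → run C
t=21: ready={C} → run C
t=22: ready={C} → run C
t=23: ready={C} → run C
t=24: ready={C} → run C
t=25: (idle)
t=26: (idle)
t=27: (idle)
t=28: (idle)
t=29: (idle)
t=30: (idle)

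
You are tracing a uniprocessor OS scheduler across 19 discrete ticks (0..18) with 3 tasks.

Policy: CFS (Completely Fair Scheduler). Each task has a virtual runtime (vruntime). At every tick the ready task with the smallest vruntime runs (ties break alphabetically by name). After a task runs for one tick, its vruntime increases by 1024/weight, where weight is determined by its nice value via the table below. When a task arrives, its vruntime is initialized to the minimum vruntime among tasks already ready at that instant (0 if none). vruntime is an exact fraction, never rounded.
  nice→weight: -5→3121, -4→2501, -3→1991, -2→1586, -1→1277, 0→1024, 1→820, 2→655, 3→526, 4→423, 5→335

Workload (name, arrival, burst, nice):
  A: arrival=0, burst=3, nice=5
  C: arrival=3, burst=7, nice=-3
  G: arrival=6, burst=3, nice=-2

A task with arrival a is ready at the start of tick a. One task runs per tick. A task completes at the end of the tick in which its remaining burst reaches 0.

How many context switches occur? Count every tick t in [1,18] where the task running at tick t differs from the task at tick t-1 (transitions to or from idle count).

context switches = 8

t=0: vr[A=0] → run A
t=1: vr[A=1024/335] → run A
t=2: vr[A=2048/335] → run A
t=3: vr[C=0] → run C
t=4: vr[C=1024/1991] → run C
t=5: vr[C=2048/1991] → run C
t=6: vr[C=3072/1991 G=3072/1991] → run C
t=7: vr[C=4096/1991 G=3072/1991] → run G
t=8: vr[C=4096/1991 G=3455488/1578863] → run C
t=9: vr[C=5120/1991 G=3455488/1578863] → run G
t=10: vr[C=5120/1991 G=4474880/1578863] → run C
t=11: vr[C=6144/1991 G=4474880/1578863] → run G
t=12: vr[C=6144/1991] → run C
t=13: (idle)
t=14: (idle)
t=15: (idle)
t=16: (idle)
t=17: (idle)
t=18: (idle)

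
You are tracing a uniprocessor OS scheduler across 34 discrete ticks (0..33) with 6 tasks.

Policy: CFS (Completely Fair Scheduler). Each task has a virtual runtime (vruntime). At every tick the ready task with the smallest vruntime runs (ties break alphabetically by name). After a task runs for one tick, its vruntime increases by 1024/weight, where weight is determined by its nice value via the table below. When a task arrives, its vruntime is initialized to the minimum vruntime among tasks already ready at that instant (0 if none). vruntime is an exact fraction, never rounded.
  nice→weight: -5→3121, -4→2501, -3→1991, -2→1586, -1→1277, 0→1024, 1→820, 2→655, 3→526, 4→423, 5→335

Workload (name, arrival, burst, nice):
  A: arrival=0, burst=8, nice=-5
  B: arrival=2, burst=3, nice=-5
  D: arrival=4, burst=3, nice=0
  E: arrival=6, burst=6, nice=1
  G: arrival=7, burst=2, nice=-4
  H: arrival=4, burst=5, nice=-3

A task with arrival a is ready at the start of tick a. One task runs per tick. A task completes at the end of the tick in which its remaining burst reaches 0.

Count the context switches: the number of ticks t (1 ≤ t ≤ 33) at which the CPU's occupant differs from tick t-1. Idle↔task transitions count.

t=0: vr[A=0] → run A
t=1: vr[A=1024/3121] → run A
t=2: vr[A=2048/3121 B=2048/3121] → run A
t=3: vr[A=3072/3121 B=2048/3121] → run B
t=4: vr[A=3072/3121 B=3072/3121 D=3072/3121 H=3072/3121] → run A
t=5: vr[A=4096/3121 B=3072/3121 D=3072/3121 H=3072/3121] → run B
t=6: vr[A=4096/3121 B=4096/3121 D=3072/3121 E=3072/3121 H=3072/3121] → run D
t=7: vr[A=4096/3121 B=4096/3121 D=6193/3121 E=3072/3121 G=3072/3121 H=3072/3121] → run E
t=8: vr[A=4096/3121 B=4096/3121 D=6193/3121 E=1428736/639805 G=3072/3121 H=3072/3121] → run G
t=9: vr[A=4096/3121 B=4096/3121 D=6193/3121 E=1428736/639805 G=10878976/7805621 H=3072/3121] → run H
t=10: vr[A=4096/3121 B=4096/3121 D=6193/3121 E=1428736/639805 G=10878976/7805621 H=9312256/6213911] → run A
t=11: vr[A=5120/3121 B=4096/3121 D=6193/3121 E=1428736/639805 G=10878976/7805621 H=9312256/6213911] → run B
t=12: vr[A=5120/3121 D=6193/3121 E=1428736/639805 G=10878976/7805621 H=9312256/6213911] → run G
t=13: vr[A=5120/3121 D=6193/3121 E=1428736/639805 H=9312256/6213911] → run H
t=14: vr[A=5120/3121 D=6193/3121 E=1428736/639805 H=12508160/6213911] → run A
t=15: vr[A=6144/3121 D=6193/3121 E=1428736/639805 H=12508160/6213911] → run A
t=16: vr[A=7168/3121 D=6193/3121 E=1428736/639805 H=12508160/6213911] → run D
t=17: vr[A=7168/3121 D=9314/3121 E=1428736/639805 H=12508160/6213911] → run H
t=18: vr[A=7168/3121 D=9314/3121 E=1428736/639805 H=15704064/6213911] → run E
t=19: vr[A=7168/3121 D=9314/3121 E=2227712/639805 H=15704064/6213911] → run A
t=20: vr[D=9314/3121 E=2227712/639805 H=15704064/6213911] → run H
t=21: vr[D=9314/3121 E=2227712/639805 H=18899968/6213911] → run D
t=22: vr[E=2227712/639805 H=18899968/6213911] → run H
t=23: vr[E=2227712/639805] → run E
t=24: vr[E=3026688/639805] → run E
t=25: vr[E=3825664/639805] → run E
t=26: vr[E=924928/127961] → run E
t=27: (idle)
t=28: (idle)
t=29: (idle)
t=30: (idle)
t=31: (idle)
t=32: (idle)
t=33: (idle)

context switches = 21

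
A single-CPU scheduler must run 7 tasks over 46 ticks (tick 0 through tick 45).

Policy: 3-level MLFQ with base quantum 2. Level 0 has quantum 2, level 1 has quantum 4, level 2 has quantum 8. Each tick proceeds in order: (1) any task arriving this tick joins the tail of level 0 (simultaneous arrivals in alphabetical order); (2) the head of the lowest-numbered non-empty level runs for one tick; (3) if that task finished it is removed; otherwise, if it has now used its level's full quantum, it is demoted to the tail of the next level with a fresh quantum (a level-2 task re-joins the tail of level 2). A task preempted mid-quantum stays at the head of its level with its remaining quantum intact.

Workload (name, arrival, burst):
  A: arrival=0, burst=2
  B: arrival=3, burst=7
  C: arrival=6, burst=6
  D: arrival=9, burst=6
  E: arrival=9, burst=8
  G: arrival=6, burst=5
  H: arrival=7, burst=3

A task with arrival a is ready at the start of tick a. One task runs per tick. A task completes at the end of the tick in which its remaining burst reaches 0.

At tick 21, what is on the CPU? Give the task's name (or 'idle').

t=0: L0/L1/L2 = A/-/- → run A
t=1: L0/L1/L2 = A/-/- → run A
t=2: (idle)
t=3: L0/L1/L2 = B/-/- → run B
t=4: L0/L1/L2 = B/-/- → run B
t=5: L0/L1/L2 = -/B/- → run B
t=6: L0/L1/L2 = CG/B/- → run C
t=7: L0/L1/L2 = CGH/B/- → run C
t=8: L0/L1/L2 = GH/BC/- → run G
t=9: L0/L1/L2 = GHDE/BC/- → run G
t=10: L0/L1/L2 = HDE/BCG/- → run H
t=11: L0/L1/L2 = HDE/BCG/- → run H
t=12: L0/L1/L2 = DE/BCGH/- → run D
t=13: L0/L1/L2 = DE/BCGH/- → run D
t=14: L0/L1/L2 = E/BCGHD/- → run E
t=15: L0/L1/L2 = E/BCGHD/- → run E
t=16: L0/L1/L2 = -/BCGHDE/- → run B
t=17: L0/L1/L2 = -/BCGHDE/- → run B
t=18: L0/L1/L2 = -/BCGHDE/- → run B
t=19: L0/L1/L2 = -/CGHDE/B → run C
t=20: L0/L1/L2 = -/CGHDE/B → run C
t=21: L0/L1/L2 = -/CGHDE/B → run C
t=22: L0/L1/L2 = -/CGHDE/B → run C
t=23: L0/L1/L2 = -/GHDE/B → run G
t=24: L0/L1/L2 = -/GHDE/B → run G
t=25: L0/L1/L2 = -/GHDE/B → run G
t=26: L0/L1/L2 = -/HDE/B → run H
t=27: L0/L1/L2 = -/DE/B → run D
t=28: L0/L1/L2 = -/DE/B → run D
t=29: L0/L1/L2 = -/DE/B → run D
t=30: L0/L1/L2 = -/DE/B → run D
t=31: L0/L1/L2 = -/E/B → run E
t=32: L0/L1/L2 = -/E/B → run E
t=33: L0/L1/L2 = -/E/B → run E
t=34: L0/L1/L2 = -/E/B → run E
t=35: L0/L1/L2 = -/-/BE → run B
t=36: L0/L1/L2 = -/-/E → run E
t=37: L0/L1/L2 = -/-/E → run E
t=38: (idle)
t=39: (idle)
t=40: (idle)
t=41: (idle)
t=42: (idle)
t=43: (idle)
t=44: (idle)
t=45: (idle)

running at tick 21 = C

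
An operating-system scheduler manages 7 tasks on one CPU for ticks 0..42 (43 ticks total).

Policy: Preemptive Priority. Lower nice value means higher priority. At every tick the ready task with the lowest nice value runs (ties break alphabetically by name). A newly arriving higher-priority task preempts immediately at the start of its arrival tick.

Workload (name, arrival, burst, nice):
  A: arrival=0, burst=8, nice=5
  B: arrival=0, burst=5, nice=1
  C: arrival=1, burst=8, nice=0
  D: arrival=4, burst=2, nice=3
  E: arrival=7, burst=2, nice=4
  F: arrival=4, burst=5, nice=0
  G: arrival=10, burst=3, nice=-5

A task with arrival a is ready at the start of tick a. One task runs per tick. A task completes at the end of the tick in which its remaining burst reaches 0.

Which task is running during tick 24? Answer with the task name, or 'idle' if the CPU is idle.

t=0: ready={A,B} → run B
t=1: ready={A,B,C} → run C
t=2: ready={A,B,C} → run C
t=3: ready={A,B,C} → run C
t=4: ready={A,B,C,D,F} → run C
t=5: ready={A,B,C,D,F} → run C
t=6: ready={A,B,C,D,F} → run C
t=7: ready={A,B,C,D,E,F} → run C
t=8: ready={A,B,C,D,E,F} → run C
t=9: ready={A,B,D,E,F} → run F
t=10: ready={A,B,D,E,F,G} → run G
t=11: ready={A,B,D,E,F,G} → run G
t=12: ready={A,B,D,E,F,G} → run G
t=13: ready={A,B,D,E,F} → run F
t=14: ready={A,B,D,E,F} → run F
t=15: ready={A,B,D,E,F} → run F
t=16: ready={A,B,D,E,F} → run F
t=17: ready={A,B,D,E} → run B
t=18: ready={A,B,D,E} → run B
t=19: ready={A,B,D,E} → run B
t=20: ready={A,B,D,E} → run B
t=21: ready={A,D,E} → run D
t=22: ready={A,D,E} → run D
t=23: ready={A,E} → run E
t=24: ready={A,E} → run E
t=25: ready={A} → run A
t=26: ready={A} → run A
t=27: ready={A} → run A
t=28: ready={A} → run A
t=29: ready={A} → run A
t=30: ready={A} → run A
t=31: ready={A} → run A
t=32: ready={A} → run A
t=33: (idle)
t=34: (idle)
t=35: (idle)
t=36: (idle)
t=37: (idle)
t=38: (idle)
t=39: (idle)
t=40: (idle)
t=41: (idle)
t=42: (idle)

running at tick 24 = E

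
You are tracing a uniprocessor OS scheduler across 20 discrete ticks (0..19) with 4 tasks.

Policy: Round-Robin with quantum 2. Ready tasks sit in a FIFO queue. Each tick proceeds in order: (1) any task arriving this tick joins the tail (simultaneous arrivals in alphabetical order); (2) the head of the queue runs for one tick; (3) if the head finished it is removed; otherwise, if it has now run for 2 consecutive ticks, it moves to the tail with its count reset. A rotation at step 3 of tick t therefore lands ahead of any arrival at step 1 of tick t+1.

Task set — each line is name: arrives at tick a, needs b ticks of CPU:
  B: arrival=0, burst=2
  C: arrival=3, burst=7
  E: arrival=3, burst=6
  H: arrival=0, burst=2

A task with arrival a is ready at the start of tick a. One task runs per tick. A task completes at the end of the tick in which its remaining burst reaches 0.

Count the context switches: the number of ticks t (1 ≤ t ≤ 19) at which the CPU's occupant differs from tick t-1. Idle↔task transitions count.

context switches = 9

t=0: queue=[B,H] q_used=0 → run B
t=1: queue=[B,H] q_used=1 → run B
t=2: queue=[H] q_used=0 → run H
t=3: queue=[H,C,E] q_used=1 → run H
t=4: queue=[C,E] q_used=0 → run C
t=5: queue=[C,E] q_used=1 → run C
t=6: queue=[E,C] q_used=0 → run E
t=7: queue=[E,C] q_used=1 → run E
t=8: queue=[C,E] q_used=0 → run C
t=9: queue=[C,E] q_used=1 → run C
t=10: queue=[E,C] q_used=0 → run E
t=11: queue=[E,C] q_used=1 → run E
t=12: queue=[C,E] q_used=0 → run C
t=13: queue=[C,E] q_used=1 → run C
t=14: queue=[E,C] q_used=0 → run E
t=15: queue=[E,C] q_used=1 → run E
t=16: queue=[C] q_used=0 → run C
t=17: (idle)
t=18: (idle)
t=19: (idle)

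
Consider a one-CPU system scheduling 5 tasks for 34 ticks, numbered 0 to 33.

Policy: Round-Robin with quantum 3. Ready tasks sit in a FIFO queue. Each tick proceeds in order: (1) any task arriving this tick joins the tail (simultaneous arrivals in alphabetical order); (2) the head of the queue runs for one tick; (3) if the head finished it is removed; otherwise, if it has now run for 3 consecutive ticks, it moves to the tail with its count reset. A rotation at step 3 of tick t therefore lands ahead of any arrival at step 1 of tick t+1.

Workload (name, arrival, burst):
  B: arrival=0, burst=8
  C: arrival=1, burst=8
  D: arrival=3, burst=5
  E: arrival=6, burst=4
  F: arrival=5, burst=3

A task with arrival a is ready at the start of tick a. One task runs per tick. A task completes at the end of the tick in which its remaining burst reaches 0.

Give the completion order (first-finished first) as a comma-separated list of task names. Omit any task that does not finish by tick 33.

completion order = F, B, D, C, E

t=0: queue=[B] q_used=0 → run B
t=1: queue=[B,C] q_used=1 → run B
t=2: queue=[B,C] q_used=2 → run B
t=3: queue=[C,B,D] q_used=0 → run C
t=4: queue=[C,B,D] q_used=1 → run C
t=5: queue=[C,B,D,F] q_used=2 → run C
t=6: queue=[B,D,F,C,E] q_used=0 → run B
t=7: queue=[B,D,F,C,E] q_used=1 → run B
t=8: queue=[B,D,F,C,E] q_used=2 → run B
t=9: queue=[D,F,C,E,B] q_used=0 → run D
t=10: queue=[D,F,C,E,B] q_used=1 → run D
t=11: queue=[D,F,C,E,B] q_used=2 → run D
t=12: queue=[F,C,E,B,D] q_used=0 → run F
t=13: queue=[F,C,E,B,D] q_used=1 → run F
t=14: queue=[F,C,E,B,D] q_used=2 → run F
t=15: queue=[C,E,B,D] q_used=0 → run C
t=16: queue=[C,E,B,D] q_used=1 → run C
t=17: queue=[C,E,B,D] q_used=2 → run C
t=18: queue=[E,B,D,C] q_used=0 → run E
t=19: queue=[E,B,D,C] q_used=1 → run E
t=20: queue=[E,B,D,C] q_used=2 → run E
t=21: queue=[B,D,C,E] q_used=0 → run B
t=22: queue=[B,D,C,E] q_used=1 → run B
t=23: queue=[D,C,E] q_used=0 → run D
t=24: queue=[D,C,E] q_used=1 → run D
t=25: queue=[C,E] q_used=0 → run C
t=26: queue=[C,E] q_used=1 → run C
t=27: queue=[E] q_used=0 → run E
t=28: (idle)
t=29: (idle)
t=30: (idle)
t=31: (idle)
t=32: (idle)
t=33: (idle)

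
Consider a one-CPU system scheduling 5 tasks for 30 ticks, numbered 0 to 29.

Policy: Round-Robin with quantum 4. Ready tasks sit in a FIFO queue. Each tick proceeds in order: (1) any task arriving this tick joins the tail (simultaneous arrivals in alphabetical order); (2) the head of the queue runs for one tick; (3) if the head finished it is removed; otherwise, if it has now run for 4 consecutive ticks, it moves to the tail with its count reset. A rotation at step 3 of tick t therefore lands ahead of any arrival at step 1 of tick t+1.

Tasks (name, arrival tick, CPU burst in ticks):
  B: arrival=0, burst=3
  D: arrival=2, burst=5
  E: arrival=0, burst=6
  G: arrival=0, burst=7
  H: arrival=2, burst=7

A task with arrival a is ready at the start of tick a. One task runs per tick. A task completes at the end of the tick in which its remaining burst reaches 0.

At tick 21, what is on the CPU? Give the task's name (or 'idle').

running at tick 21 = G

t=0: queue=[B,E,G] q_used=0 → run B
t=1: queue=[B,E,G] q_used=1 → run B
t=2: queue=[B,E,G,D,H] q_used=2 → run B
t=3: queue=[E,G,D,H] q_used=0 → run E
t=4: queue=[E,G,D,H] q_used=1 → run E
t=5: queue=[E,G,D,H] q_used=2 → run E
t=6: queue=[E,G,D,H] q_used=3 → run E
t=7: queue=[G,D,H,E] q_used=0 → run G
t=8: queue=[G,D,H,E] q_used=1 → run G
t=9: queue=[G,D,H,E] q_used=2 → run G
t=10: queue=[G,D,H,E] q_used=3 → run G
t=11: queue=[D,H,E,G] q_used=0 → run D
t=12: queue=[D,H,E,G] q_used=1 → run D
t=13: queue=[D,H,E,G] q_used=2 → run D
t=14: queue=[D,H,E,G] q_used=3 → run D
t=15: queue=[H,E,G,D] q_used=0 → run H
t=16: queue=[H,E,G,D] q_used=1 → run H
t=17: queue=[H,E,G,D] q_used=2 → run H
t=18: queue=[H,E,G,D] q_used=3 → run H
t=19: queue=[E,G,D,H] q_used=0 → run E
t=20: queue=[E,G,D,H] q_used=1 → run E
t=21: queue=[G,D,H] q_used=0 → run G
t=22: queue=[G,D,H] q_used=1 → run G
t=23: queue=[G,D,H] q_used=2 → run G
t=24: queue=[D,H] q_used=0 → run D
t=25: queue=[H] q_used=0 → run H
t=26: queue=[H] q_used=1 → run H
t=27: queue=[H] q_used=2 → run H
t=28: (idle)
t=29: (idle)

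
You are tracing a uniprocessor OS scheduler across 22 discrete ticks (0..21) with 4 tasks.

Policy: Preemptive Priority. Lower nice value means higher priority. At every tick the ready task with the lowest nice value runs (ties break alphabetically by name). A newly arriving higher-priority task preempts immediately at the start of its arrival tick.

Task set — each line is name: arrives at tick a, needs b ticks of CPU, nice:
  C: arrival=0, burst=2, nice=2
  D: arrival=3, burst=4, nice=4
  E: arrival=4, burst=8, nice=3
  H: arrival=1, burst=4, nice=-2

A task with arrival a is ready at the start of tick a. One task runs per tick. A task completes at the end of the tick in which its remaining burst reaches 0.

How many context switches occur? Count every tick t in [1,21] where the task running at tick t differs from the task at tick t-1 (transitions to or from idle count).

context switches = 5

t=0: ready={C} → run C
t=1: ready={C,H} → run H
t=2: ready={C,H} → run H
t=3: ready={C,D,H} → run H
t=4: ready={C,D,E,H} → run H
t=5: ready={C,D,E} → run C
t=6: ready={D,E} → run E
t=7: ready={D,E} → run E
t=8: ready={D,E} → run E
t=9: ready={D,E} → run E
t=10: ready={D,E} → run E
t=11: ready={D,E} → run E
t=12: ready={D,E} → run E
t=13: ready={D,E} → run E
t=14: ready={D} → run D
t=15: ready={D} → run D
t=16: ready={D} → run D
t=17: ready={D} → run D
t=18: (idle)
t=19: (idle)
t=20: (idle)
t=21: (idle)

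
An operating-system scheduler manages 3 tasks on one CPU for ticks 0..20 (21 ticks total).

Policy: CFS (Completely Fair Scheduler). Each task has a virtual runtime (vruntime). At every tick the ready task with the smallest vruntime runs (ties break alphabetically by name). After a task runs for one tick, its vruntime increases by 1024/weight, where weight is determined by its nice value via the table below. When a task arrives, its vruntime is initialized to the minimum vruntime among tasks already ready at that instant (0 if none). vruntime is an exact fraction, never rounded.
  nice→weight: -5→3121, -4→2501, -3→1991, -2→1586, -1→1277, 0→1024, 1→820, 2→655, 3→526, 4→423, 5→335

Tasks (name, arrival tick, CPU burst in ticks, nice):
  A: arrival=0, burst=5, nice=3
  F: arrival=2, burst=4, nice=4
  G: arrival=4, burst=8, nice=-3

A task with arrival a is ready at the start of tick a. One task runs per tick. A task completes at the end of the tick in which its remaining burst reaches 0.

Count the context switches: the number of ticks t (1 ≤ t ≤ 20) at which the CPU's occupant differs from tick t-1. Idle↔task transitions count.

t=0: vr[A=0] → run A
t=1: vr[A=512/263] → run A
t=2: vr[A=1024/263 F=1024/263] → run A
t=3: vr[A=1536/263 F=1024/263] → run F
t=4: vr[A=1536/263 F=702464/111249 G=1536/263] → run A
t=5: vr[A=2048/263 F=702464/111249 G=1536/263] → run G
t=6: vr[A=2048/263 F=702464/111249 G=3327488/523633] → run F
t=7: vr[A=2048/263 F=971776/111249 G=3327488/523633] → run G
t=8: vr[A=2048/263 F=971776/111249 G=3596800/523633] → run G
t=9: vr[A=2048/263 F=971776/111249 G=3866112/523633] → run G
t=10: vr[A=2048/263 F=971776/111249 G=4135424/523633] → run A
t=11: vr[F=971776/111249 G=4135424/523633] → run G
t=12: vr[F=971776/111249 G=4404736/523633] → run G
t=13: vr[F=971776/111249 G=4674048/523633] → run F
t=14: vr[F=413696/37083 G=4674048/523633] → run G
t=15: vr[F=413696/37083 G=4943360/523633] → run G
t=16: vr[F=413696/37083] → run F
t=17: (idle)
t=18: (idle)
t=19: (idle)
t=20: (idle)

context switches = 11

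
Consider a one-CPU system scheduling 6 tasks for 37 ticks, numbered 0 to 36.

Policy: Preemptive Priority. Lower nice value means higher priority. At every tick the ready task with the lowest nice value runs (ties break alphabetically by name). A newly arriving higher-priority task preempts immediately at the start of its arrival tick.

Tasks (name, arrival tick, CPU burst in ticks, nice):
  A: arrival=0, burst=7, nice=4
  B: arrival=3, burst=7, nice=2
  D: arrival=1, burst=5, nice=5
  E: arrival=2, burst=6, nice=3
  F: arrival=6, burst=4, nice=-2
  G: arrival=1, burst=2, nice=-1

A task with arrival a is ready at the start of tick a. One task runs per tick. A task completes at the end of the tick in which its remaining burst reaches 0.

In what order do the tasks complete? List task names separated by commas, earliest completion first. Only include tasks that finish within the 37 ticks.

t=0: ready={A} → run A
t=1: ready={A,D,G} → run G
t=2: ready={A,D,E,G} → run G
t=3: ready={A,B,D,E} → run B
t=4: ready={A,B,D,E} → run B
t=5: ready={A,B,D,E} → run B
t=6: ready={A,B,D,E,F} → run F
t=7: ready={A,B,D,E,F} → run F
t=8: ready={A,B,D,E,F} → run F
t=9: ready={A,B,D,E,F} → run F
t=10: ready={A,B,D,E} → run B
t=11: ready={A,B,D,E} → run B
t=12: ready={A,B,D,E} → run B
t=13: ready={A,B,D,E} → run B
t=14: ready={A,D,E} → run E
t=15: ready={A,D,E} → run E
t=16: ready={A,D,E} → run E
t=17: ready={A,D,E} → run E
t=18: ready={A,D,E} → run E
t=19: ready={A,D,E} → run E
t=20: ready={A,D} → run A
t=21: ready={A,D} → run A
t=22: ready={A,D} → run A
t=23: ready={A,D} → run A
t=24: ready={A,D} → run A
t=25: ready={A,D} → run A
t=26: ready={D} → run D
t=27: ready={D} → run D
t=28: ready={D} → run D
t=29: ready={D} → run D
t=30: ready={D} → run D
t=31: (idle)
t=32: (idle)
t=33: (idle)
t=34: (idle)
t=35: (idle)
t=36: (idle)

completion order = G, F, B, E, A, D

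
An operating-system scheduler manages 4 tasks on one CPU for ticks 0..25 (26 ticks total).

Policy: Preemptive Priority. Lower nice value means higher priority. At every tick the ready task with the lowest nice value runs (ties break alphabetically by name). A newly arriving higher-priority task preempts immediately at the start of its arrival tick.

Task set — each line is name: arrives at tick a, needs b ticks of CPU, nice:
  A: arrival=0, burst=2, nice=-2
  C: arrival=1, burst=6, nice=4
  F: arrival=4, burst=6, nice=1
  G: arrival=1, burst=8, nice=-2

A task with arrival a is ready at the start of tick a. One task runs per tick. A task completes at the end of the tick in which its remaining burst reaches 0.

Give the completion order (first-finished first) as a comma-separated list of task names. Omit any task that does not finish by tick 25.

completion order = A, G, F, C

t=0: ready={A} → run A
t=1: ready={A,C,G} → run A
t=2: ready={C,G} → run G
t=3: ready={C,G} → run G
t=4: ready={C,F,G} → run G
t=5: ready={C,F,G} → run G
t=6: ready={C,F,G} → run G
t=7: ready={C,F,G} → run G
t=8: ready={C,F,G} → run G
t=9: ready={C,F,G} → run G
t=10: ready={C,F} → run F
t=11: ready={C,F} → run F
t=12: ready={C,F} → run F
t=13: ready={C,F} → run F
t=14: ready={C,F} → run F
t=15: ready={C,F} → run F
t=16: ready={C} → run C
t=17: ready={C} → run C
t=18: ready={C} → run C
t=19: ready={C} → run C
t=20: ready={C} → run C
t=21: ready={C} → run C
t=22: (idle)
t=23: (idle)
t=24: (idle)
t=25: (idle)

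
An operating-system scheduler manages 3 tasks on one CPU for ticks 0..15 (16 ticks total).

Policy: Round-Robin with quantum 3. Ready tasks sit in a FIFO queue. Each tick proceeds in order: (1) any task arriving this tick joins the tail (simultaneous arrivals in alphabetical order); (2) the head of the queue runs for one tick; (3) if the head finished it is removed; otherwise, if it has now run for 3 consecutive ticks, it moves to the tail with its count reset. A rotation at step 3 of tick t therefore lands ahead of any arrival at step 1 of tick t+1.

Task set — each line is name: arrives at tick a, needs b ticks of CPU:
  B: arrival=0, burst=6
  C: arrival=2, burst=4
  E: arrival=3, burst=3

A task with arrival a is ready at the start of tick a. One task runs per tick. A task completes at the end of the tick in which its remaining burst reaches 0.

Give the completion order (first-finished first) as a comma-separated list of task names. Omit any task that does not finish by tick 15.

t=0: queue=[B] q_used=0 → run B
t=1: queue=[B] q_used=1 → run B
t=2: queue=[B,C] q_used=2 → run B
t=3: queue=[C,B,E] q_used=0 → run C
t=4: queue=[C,B,E] q_used=1 → run C
t=5: queue=[C,B,E] q_used=2 → run C
t=6: queue=[B,E,C] q_used=0 → run B
t=7: queue=[B,E,C] q_used=1 → run B
t=8: queue=[B,E,C] q_used=2 → run B
t=9: queue=[E,C] q_used=0 → run E
t=10: queue=[E,C] q_used=1 → run E
t=11: queue=[E,C] q_used=2 → run E
t=12: queue=[C] q_used=0 → run C
t=13: (idle)
t=14: (idle)
t=15: (idle)

completion order = B, E, C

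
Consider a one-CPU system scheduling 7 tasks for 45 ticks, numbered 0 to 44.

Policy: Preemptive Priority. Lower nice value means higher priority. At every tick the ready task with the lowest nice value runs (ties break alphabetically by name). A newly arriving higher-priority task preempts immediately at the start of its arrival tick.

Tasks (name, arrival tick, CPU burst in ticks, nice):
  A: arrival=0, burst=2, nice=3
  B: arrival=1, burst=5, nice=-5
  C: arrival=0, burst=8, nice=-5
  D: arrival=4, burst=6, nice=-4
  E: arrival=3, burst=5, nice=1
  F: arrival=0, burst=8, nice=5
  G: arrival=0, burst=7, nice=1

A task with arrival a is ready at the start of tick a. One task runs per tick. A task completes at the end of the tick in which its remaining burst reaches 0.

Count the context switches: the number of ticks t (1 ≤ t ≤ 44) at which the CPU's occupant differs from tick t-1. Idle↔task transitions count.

t=0: ready={A,C,F,G} → run C
t=1: ready={A,B,C,F,G} → run B
t=2: ready={A,B,C,F,G} → run B
t=3: ready={A,B,C,E,F,G} → run B
t=4: ready={A,B,C,D,E,F,G} → run B
t=5: ready={A,B,C,D,E,F,G} → run B
t=6: ready={A,C,D,E,F,G} → run C
t=7: ready={A,C,D,E,F,G} → run C
t=8: ready={A,C,D,E,F,G} → run C
t=9: ready={A,C,D,E,F,G} → run C
t=10: ready={A,C,D,E,F,G} → run C
t=11: ready={A,C,D,E,F,G} → run C
t=12: ready={A,C,D,E,F,G} → run C
t=13: ready={A,D,E,F,G} → run D
t=14: ready={A,D,E,F,G} → run D
t=15: ready={A,D,E,F,G} → run D
t=16: ready={A,D,E,F,G} → run D
t=17: ready={A,D,E,F,G} → run D
t=18: ready={A,D,E,F,G} → run D
t=19: ready={A,E,F,G} → run E
t=20: ready={A,E,F,G} → run E
t=21: ready={A,E,F,G} → run E
t=22: ready={A,E,F,G} → run E
t=23: ready={A,E,F,G} → run E
t=24: ready={A,F,G} → run G
t=25: ready={A,F,G} → run G
t=26: ready={A,F,G} → run G
t=27: ready={A,F,G} → run G
t=28: ready={A,F,G} → run G
t=29: ready={A,F,G} → run G
t=30: ready={A,F,G} → run G
t=31: ready={A,F} → run A
t=32: ready={A,F} → run A
t=33: ready={F} → run F
t=34: ready={F} → run F
t=35: ready={F} → run F
t=36: ready={F} → run F
t=37: ready={F} → run F
t=38: ready={F} → run F
t=39: ready={F} → run F
t=40: ready={F} → run F
t=41: (idle)
t=42: (idle)
t=43: (idle)
t=44: (idle)

context switches = 8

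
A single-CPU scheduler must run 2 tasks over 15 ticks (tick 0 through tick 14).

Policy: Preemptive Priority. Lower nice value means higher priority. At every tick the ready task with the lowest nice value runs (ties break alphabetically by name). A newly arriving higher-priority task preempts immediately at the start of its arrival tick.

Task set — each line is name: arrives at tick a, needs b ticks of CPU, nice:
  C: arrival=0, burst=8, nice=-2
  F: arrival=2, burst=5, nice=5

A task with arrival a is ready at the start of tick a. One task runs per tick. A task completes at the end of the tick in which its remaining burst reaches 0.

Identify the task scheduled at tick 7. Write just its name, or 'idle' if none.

t=0: ready={C} → run C
t=1: ready={C} → run C
t=2: ready={C,F} → run C
t=3: ready={C,F} → run C
t=4: ready={C,F} → run C
t=5: ready={C,F} → run C
t=6: ready={C,F} → run C
t=7: ready={C,F} → run C
t=8: ready={F} → run F
t=9: ready={F} → run F
t=10: ready={F} → run F
t=11: ready={F} → run F
t=12: ready={F} → run F
t=13: (idle)
t=14: (idle)

running at tick 7 = C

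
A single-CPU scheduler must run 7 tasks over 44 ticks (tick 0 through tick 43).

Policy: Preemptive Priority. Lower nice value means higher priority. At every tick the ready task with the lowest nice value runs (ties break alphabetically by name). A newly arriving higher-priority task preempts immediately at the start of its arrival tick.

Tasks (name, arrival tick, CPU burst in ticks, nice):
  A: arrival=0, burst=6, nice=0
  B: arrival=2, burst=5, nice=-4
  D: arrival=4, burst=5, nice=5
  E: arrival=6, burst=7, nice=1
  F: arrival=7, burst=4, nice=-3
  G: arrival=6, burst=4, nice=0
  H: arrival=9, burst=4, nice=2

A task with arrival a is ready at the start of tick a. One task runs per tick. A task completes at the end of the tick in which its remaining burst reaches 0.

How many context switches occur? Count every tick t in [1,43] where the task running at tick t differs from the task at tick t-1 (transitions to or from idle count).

context switches = 8

t=0: ready={A} → run A
t=1: ready={A} → run A
t=2: ready={A,B} → run B
t=3: ready={A,B} → run B
t=4: ready={A,B,D} → run B
t=5: ready={A,B,D} → run B
t=6: ready={A,B,D,E,G} → run B
t=7: ready={A,D,E,F,G} → run F
t=8: ready={A,D,E,F,G} → run F
t=9: ready={A,D,E,F,G,H} → run F
t=10: ready={A,D,E,F,G,H} → run F
t=11: ready={A,D,E,G,H} → run A
t=12: ready={A,D,E,G,H} → run A
t=13: ready={A,D,E,G,H} → run A
t=14: ready={A,D,E,G,H} → run A
t=15: ready={D,E,G,H} → run G
t=16: ready={D,E,G,H} → run G
t=17: ready={D,E,G,H} → run G
t=18: ready={D,E,G,H} → run G
t=19: ready={D,E,H} → run E
t=20: ready={D,E,H} → run E
t=21: ready={D,E,H} → run E
t=22: ready={D,E,H} → run E
t=23: ready={D,E,H} → run E
t=24: ready={D,E,H} → run E
t=25: ready={D,E,H} → run E
t=26: ready={D,H} → run H
t=27: ready={D,H} → run H
t=28: ready={D,H} → run H
t=29: ready={D,H} → run H
t=30: ready={D} → run D
t=31: ready={D} → run D
t=32: ready={D} → run D
t=33: ready={D} → run D
t=34: ready={D} → run D
t=35: (idle)
t=36: (idle)
t=37: (idle)
t=38: (idle)
t=39: (idle)
t=40: (idle)
t=41: (idle)
t=42: (idle)
t=43: (idle)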